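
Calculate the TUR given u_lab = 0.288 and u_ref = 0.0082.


TUR = u_lab / u_ref
= 0.288 / 0.0082
= 35.1220

35.1220


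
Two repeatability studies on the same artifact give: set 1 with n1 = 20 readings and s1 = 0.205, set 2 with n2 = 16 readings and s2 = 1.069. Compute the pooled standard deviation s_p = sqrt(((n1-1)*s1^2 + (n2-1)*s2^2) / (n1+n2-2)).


s_p = sqrt(((n1-1)*s1^2 + (n2-1)*s2^2) / (n1+n2-2))
numerator = (20-1)*0.205^2 + (16-1)*1.069^2 = 0.798475 + 17.141415 = 17.93989
denominator = 20 + 16 - 2 = 34
s_p^2 = 17.93989 / 34 = 0.52764382
s_p = sqrt(0.52764382) = 0.7264

0.7264


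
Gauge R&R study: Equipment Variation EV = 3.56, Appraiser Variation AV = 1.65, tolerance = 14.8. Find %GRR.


GRR = sqrt(EV^2 + AV^2) = sqrt(3.56^2 + 1.65^2) = 3.9237864
%GRR = GRR / tol * 100 = 3.9237864 / 14.8 * 100
%GRR = 26.5121

26.5121


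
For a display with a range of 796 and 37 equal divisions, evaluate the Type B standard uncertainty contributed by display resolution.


resolution = range / divisions
resolution = 796 / 37 = 21.513514
u_res = resolution / (2*sqrt(3))
u_res = 21.513514 / 3.4641016
u_res = 6.2104

6.2104


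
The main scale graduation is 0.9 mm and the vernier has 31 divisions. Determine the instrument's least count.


LC = MSD / n_div
= 0.9 / 31
= 0.0290

0.0290


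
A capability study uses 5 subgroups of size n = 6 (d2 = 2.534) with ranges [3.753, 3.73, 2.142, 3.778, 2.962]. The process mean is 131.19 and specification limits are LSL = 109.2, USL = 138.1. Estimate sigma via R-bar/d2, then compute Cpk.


R_bar = (3.753 + 3.73 + 2.142 + 3.778 + 2.962) / 5 = 3.273
sigma = R_bar / d2 = 3.273 / 2.534 = 1.2916338
Cp = (USL - LSL)/(6*sigma) = (138.1 - 109.2)/(6*1.2916338) = 3.7291
Cpu = (138.1 - 131.19)/(3*1.2916338) = 1.7833
Cpl = (131.19 - 109.2)/(3*1.2916338) = 5.6750
Cpk = min(Cpu, Cpl) = 1.7833

1.7833


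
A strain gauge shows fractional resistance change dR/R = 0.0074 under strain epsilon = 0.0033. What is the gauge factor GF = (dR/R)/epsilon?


GF = (dR/R) / epsilon
= 0.0074 / 0.0033
= 2.2424

2.2424


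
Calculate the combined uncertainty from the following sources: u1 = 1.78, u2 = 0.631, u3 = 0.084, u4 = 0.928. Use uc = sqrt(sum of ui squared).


uc = sqrt(1.78^2 + 0.631^2 + 0.084^2 + 0.928^2)
uc = sqrt(4.434801)
uc = 2.1059

2.1059


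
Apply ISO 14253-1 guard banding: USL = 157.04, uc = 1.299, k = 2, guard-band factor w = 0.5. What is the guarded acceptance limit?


U = k * uc = 2 * 1.299 = 2.598
guard band g = w * U = 0.5 * 2.598 = 1.299
AL = USL - g = 157.04 - 1.299
AL = 155.7410

155.7410


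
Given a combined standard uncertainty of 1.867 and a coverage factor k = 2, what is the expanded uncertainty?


U = k * uc
U = 2 * 1.867
U = 3.7340

3.7340


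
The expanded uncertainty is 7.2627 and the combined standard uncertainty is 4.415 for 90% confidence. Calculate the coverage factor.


k = U / uc
k = 7.2627 / 4.415
k = 1.645

1.645


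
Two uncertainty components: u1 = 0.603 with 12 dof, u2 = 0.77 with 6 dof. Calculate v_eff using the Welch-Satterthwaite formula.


uc = sqrt(u1^2 + u2^2) = sqrt(0.603^2 + 0.77^2) = 0.97801278
v_eff = uc^4 / (u1^4/v1 + u2^4/v2)
= 0.97801278^4 / (0.603^4/12 + 0.77^4/6)
= 0.91490946 / 0.069606027
v_eff = 13.1441

13.1441


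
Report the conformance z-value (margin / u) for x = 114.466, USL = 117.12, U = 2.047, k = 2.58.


u = U / k = 2.047 / 2.58 = 0.79341085
margin = |USL - x| = |117.12 - 114.466| = 2.654
z = margin / u = 2.654 / 0.79341085
z = 3.3451

3.3451


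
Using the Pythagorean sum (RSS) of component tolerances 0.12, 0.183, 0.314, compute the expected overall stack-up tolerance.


RSS = sqrt(0.12^2 + 0.183^2 + 0.314^2)
= sqrt(0.146485)
= 0.3827

0.3827


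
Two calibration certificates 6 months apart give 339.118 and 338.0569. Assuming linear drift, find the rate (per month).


rate = (v2 - v1) / months
= (338.0569 - 339.118) / 6
= -1.0611 / 6
= -0.1769

-0.1769


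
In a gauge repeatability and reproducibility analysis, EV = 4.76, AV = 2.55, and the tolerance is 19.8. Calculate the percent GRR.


GRR = sqrt(EV^2 + AV^2) = sqrt(4.76^2 + 2.55^2) = 5.4000093
%GRR = GRR / tol * 100 = 5.4000093 / 19.8 * 100
%GRR = 27.2728

27.2728


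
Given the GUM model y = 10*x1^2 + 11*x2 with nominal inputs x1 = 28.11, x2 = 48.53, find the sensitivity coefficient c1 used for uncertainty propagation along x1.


y = 10*x1^2 + 11*x2
dy/dx1 = 2*10*x1
Evaluate at x1 = 28.11: c1 = 20 * 28.11
c1 = 562.2000

562.2000


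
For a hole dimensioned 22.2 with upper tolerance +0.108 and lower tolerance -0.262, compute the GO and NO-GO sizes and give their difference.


GO = nominal - lower_tol (smallest hole = maximum material condition)
GO = 22.2 - 0.262 = 21.938
NO-GO = nominal + upper_tol (largest hole = least material condition)
NO-GO = 22.2 + 0.108 = 22.308
spread = NO-GO - GO = 22.308 - 21.938 = 0.3700

0.3700


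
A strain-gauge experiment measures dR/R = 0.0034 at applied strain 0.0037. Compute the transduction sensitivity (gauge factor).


GF = (dR/R) / epsilon
= 0.0034 / 0.0037
= 0.9189

0.9189


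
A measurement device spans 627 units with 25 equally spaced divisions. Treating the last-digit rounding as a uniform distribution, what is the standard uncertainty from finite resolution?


resolution = range / divisions
resolution = 627 / 25 = 25.08
u_res = resolution / (2*sqrt(3))
u_res = 25.08 / 3.4641016
u_res = 7.2400

7.2400


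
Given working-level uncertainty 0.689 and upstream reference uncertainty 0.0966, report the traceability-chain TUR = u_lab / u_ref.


TUR = u_lab / u_ref
= 0.689 / 0.0966
= 7.1325

7.1325


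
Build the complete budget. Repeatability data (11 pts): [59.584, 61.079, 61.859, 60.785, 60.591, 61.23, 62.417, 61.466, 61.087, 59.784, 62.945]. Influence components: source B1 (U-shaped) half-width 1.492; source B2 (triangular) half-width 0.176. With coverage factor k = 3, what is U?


mean = (59.584 + 61.079 + 61.859 + 60.785 + 60.591 + 61.23 + 62.417 + 61.466 + 61.087 + 59.784 + 62.945) / 11 = 61.16609091
s = sqrt(sum((x - mean)^2)/(n-1)) = 1.0102688
u_A = s / sqrt(n) = 1.0102688 / sqrt(11) = 0.3046075
u_B1 = 1.492 / sqrt(2) = 1.0550033
u_B2 = 0.176 / sqrt(6) = 0.071851699
uc = sqrt(0.3046075^2 + 1.0550033^2 + 0.071851699^2) = 1.1004455
U = k * uc = 3 * 1.1004455
U = 3.3013

3.3013


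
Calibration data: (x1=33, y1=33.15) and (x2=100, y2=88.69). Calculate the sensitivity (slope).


slope = (y2 - y1) / (x2 - x1)
= (88.69 - 33.15) / (100 - 33)
= 55.5400 / 67
= 0.8290

0.8290


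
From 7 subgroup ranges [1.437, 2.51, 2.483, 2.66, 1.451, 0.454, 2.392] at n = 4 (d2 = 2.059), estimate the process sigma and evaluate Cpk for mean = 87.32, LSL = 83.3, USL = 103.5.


R_bar = (1.437 + 2.51 + 2.483 + 2.66 + 1.451 + 0.454 + 2.392) / 7 = 1.9124286
sigma = R_bar / d2 = 1.9124286 / 2.059 = 0.92881428
Cp = (USL - LSL)/(6*sigma) = (103.5 - 83.3)/(6*0.92881428) = 3.6247
Cpu = (103.5 - 87.32)/(3*0.92881428) = 5.8067
Cpl = (87.32 - 83.3)/(3*0.92881428) = 1.4427
Cpk = min(Cpu, Cpl) = 1.4427

1.4427


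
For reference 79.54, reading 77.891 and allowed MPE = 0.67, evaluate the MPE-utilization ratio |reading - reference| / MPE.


e = indication - reference = 77.891 - 79.54 = -1.6490
|e| = 1.6490
ratio = |e| / MPE = 1.6490 / 0.67
ratio = 2.4612

2.4612


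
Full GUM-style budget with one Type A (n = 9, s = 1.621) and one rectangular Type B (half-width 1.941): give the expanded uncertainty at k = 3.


u_A = s / sqrt(n) = 1.621 / sqrt(9) = 0.54033333
u_B = half_width / sqrt(3) = 1.941 / sqrt(3) = 1.1206369
uc = sqrt(u_A^2 + u_B^2) = sqrt(0.54033333^2 + 1.1206369^2) = 1.2441009
U = k * uc = 3 * 1.2441009
U = 3.7323

3.7323


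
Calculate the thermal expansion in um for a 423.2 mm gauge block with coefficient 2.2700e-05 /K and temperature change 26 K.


dL = L * alpha * dT
= 423.2 * 2.2700e-05 * 26
= 0.2497726 mm
dL_um = 0.2497726 * 1000 = 249.7726 um

249.7726


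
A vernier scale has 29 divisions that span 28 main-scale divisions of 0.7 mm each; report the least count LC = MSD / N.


LC = MSD / n_div
= 0.7 / 29
= 0.0241

0.0241


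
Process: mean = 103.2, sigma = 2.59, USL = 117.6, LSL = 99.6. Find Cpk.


Cpu = (USL - mean) / (3*sigma) = (117.6 - 103.2) / (3*2.59) = 1.8533
Cpl = (mean - LSL) / (3*sigma) = (103.2 - 99.6) / (3*2.59) = 0.4633
Cpk = min(Cpu, Cpl) = 0.4633

0.4633


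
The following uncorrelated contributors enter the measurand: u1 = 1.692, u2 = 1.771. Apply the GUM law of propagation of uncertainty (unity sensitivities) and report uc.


uc = sqrt(1.692^2 + 1.771^2)
uc = sqrt(5.999305)
uc = 2.4493

2.4493


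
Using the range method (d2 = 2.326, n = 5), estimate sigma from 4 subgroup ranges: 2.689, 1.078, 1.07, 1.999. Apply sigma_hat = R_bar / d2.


R_bar = (2.689 + 1.078 + 1.07 + 1.999) / 4
R_bar = 6.836 / 4 = 1.709
sigma_hat = R_bar / d2 = 1.709 / 2.326 = 0.7347

0.7347


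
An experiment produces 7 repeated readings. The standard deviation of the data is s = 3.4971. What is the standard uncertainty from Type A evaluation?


u_A = s / sqrt(n)
u_A = 3.4971 / sqrt(7)
u_A = 3.4971 / 2.6457513
u_A = 1.3218

1.3218


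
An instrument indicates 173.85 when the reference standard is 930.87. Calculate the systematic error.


Systematic error = measured - true
= 173.85 - 930.87
= -757.0200

-757.0200


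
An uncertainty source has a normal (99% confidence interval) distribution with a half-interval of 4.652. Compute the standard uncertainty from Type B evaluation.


u_B = half_width / 2.576
u_B = 4.652 / 2.576
u_B = 1.8059

1.8059


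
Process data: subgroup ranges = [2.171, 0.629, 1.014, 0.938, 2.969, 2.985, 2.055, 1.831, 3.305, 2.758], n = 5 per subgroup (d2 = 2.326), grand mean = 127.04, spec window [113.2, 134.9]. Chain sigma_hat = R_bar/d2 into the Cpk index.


R_bar = (2.171 + 0.629 + 1.014 + 0.938 + 2.969 + 2.985 + 2.055 + 1.831 + 3.305 + 2.758) / 10 = 2.0655
sigma = R_bar / d2 = 2.0655 / 2.326 = 0.88800516
Cp = (USL - LSL)/(6*sigma) = (134.9 - 113.2)/(6*0.88800516) = 4.0728
Cpu = (134.9 - 127.04)/(3*0.88800516) = 2.9504
Cpl = (127.04 - 113.2)/(3*0.88800516) = 5.1952
Cpk = min(Cpu, Cpl) = 2.9504

2.9504


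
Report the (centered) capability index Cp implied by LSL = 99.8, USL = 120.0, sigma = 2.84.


Cp = (USL - LSL) / (6 * sigma)
= (120.0 - 99.8) / (6 * 2.84)
= 20.2000 / 17.0400
= 1.1854

1.1854


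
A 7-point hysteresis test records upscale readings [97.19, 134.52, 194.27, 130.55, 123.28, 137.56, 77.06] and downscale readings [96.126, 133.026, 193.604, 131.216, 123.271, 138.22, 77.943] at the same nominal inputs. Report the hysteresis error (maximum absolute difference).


|97.19 - 96.126| = 1.0640
|134.52 - 133.026| = 1.4940
|194.27 - 193.604| = 0.6660
|130.55 - 131.216| = 0.6660
|123.28 - 123.271| = 0.0090
|137.56 - 138.22| = 0.6600
|77.06 - 77.943| = 0.8830
hysteresis = max(diffs) = 1.4940

1.4940


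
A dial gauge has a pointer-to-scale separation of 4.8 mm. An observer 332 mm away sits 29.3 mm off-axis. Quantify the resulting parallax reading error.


error = h * offset / d
= 4.8 * 29.3 / 332
= 0.4236

0.4236


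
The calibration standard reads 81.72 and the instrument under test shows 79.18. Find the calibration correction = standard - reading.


Correction = standard - reading
= 81.72 - 79.18
= 2.5400

2.5400


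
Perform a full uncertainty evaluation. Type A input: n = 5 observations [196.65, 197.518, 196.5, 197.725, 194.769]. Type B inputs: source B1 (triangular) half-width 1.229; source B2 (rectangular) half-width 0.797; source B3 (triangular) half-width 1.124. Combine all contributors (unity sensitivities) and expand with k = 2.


mean = (196.65 + 197.518 + 196.5 + 197.725 + 194.769) / 5 = 196.6324
s = sqrt(sum((x - mean)^2)/(n-1)) = 1.169205
u_A = s / sqrt(n) = 1.169205 / sqrt(5) = 0.52288437
u_B1 = 1.229 / sqrt(6) = 0.50173715
u_B2 = 0.797 / sqrt(3) = 0.46014816
u_B3 = 1.124 / sqrt(6) = 0.45887108
uc = sqrt(0.52288437^2 + 0.50173715^2 + 0.46014816^2 + 0.45887108^2) = 0.97336901
U = k * uc = 2 * 0.97336901
U = 1.9467

1.9467


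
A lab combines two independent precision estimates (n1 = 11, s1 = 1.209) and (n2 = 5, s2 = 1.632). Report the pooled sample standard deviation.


s_p = sqrt(((n1-1)*s1^2 + (n2-1)*s2^2) / (n1+n2-2))
numerator = (11-1)*1.209^2 + (5-1)*1.632^2 = 14.61681 + 10.653696 = 25.270506
denominator = 11 + 5 - 2 = 14
s_p^2 = 25.270506 / 14 = 1.8050361
s_p = sqrt(1.8050361) = 1.3435

1.3435


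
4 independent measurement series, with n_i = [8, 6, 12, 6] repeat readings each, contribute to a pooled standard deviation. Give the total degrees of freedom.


nu = sum_i (n_i - 1)
nu = ((8 - 1) + (6 - 1) + (12 - 1) + (6 - 1))
nu = 7 + 5 + 11 + 5
nu = 28

28


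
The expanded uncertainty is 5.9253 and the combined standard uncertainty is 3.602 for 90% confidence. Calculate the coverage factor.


k = U / uc
k = 5.9253 / 3.602
k = 1.645

1.645


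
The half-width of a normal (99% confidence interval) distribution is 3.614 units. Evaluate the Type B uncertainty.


u_B = half_width / 2.576
u_B = 3.614 / 2.576
u_B = 1.4030

1.4030


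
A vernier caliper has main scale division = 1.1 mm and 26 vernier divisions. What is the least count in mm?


LC = MSD / n_div
= 1.1 / 26
= 0.0423

0.0423


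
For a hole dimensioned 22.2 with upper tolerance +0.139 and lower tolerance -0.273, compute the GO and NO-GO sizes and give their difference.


GO = nominal - lower_tol (smallest hole = maximum material condition)
GO = 22.2 - 0.273 = 21.927
NO-GO = nominal + upper_tol (largest hole = least material condition)
NO-GO = 22.2 + 0.139 = 22.339
spread = NO-GO - GO = 22.339 - 21.927 = 0.4120

0.4120


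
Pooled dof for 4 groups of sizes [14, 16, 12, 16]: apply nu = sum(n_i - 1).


nu = sum_i (n_i - 1)
nu = ((14 - 1) + (16 - 1) + (12 - 1) + (16 - 1))
nu = 13 + 15 + 11 + 15
nu = 54

54


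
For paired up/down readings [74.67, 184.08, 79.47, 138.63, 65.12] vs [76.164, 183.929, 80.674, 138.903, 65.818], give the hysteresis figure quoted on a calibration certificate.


|74.67 - 76.164| = 1.4940
|184.08 - 183.929| = 0.1510
|79.47 - 80.674| = 1.2040
|138.63 - 138.903| = 0.2730
|65.12 - 65.818| = 0.6980
hysteresis = max(diffs) = 1.4940

1.4940


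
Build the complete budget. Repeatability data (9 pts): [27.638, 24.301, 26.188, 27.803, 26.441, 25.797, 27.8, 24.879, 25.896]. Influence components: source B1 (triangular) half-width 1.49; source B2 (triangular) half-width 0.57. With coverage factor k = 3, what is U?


mean = (27.638 + 24.301 + 26.188 + 27.803 + 26.441 + 25.797 + 27.8 + 24.879 + 25.896) / 9 = 26.30477778
s = sqrt(sum((x - mean)^2)/(n-1)) = 1.2630786
u_A = s / sqrt(n) = 1.2630786 / sqrt(9) = 0.4210262
u_B1 = 1.49 / sqrt(6) = 0.60828995
u_B2 = 0.57 / sqrt(6) = 0.23270153
uc = sqrt(0.4210262^2 + 0.60828995^2 + 0.23270153^2) = 0.775519
U = k * uc = 3 * 0.775519
U = 2.3266

2.3266


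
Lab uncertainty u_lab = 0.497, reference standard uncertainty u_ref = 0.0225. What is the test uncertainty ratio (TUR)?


TUR = u_lab / u_ref
= 0.497 / 0.0225
= 22.0889

22.0889


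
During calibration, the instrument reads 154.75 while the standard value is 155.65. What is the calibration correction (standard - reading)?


Correction = standard - reading
= 155.65 - 154.75
= 0.9000

0.9000


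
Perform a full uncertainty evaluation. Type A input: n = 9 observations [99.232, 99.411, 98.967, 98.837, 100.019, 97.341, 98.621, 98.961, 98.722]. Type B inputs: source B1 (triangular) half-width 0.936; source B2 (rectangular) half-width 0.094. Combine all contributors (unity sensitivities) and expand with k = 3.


mean = (99.232 + 99.411 + 98.967 + 98.837 + 100.019 + 97.341 + 98.621 + 98.961 + 98.722) / 9 = 98.90122222
s = sqrt(sum((x - mean)^2)/(n-1)) = 0.72246778
u_A = s / sqrt(n) = 0.72246778 / sqrt(9) = 0.24082259
u_B1 = 0.936 / sqrt(6) = 0.3821204
u_B2 = 0.094 / sqrt(3) = 0.054270925
uc = sqrt(0.24082259^2 + 0.3821204^2 + 0.054270925^2) = 0.45492511
U = k * uc = 3 * 0.45492511
U = 1.3648

1.3648


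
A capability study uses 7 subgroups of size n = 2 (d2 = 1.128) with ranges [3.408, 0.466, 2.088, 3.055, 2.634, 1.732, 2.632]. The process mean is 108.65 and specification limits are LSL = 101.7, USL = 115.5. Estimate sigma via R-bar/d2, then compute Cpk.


R_bar = (3.408 + 0.466 + 2.088 + 3.055 + 2.634 + 1.732 + 2.632) / 7 = 2.2878571
sigma = R_bar / d2 = 2.2878571 / 1.128 = 2.0282421
Cp = (USL - LSL)/(6*sigma) = (115.5 - 101.7)/(6*2.0282421) = 1.1340
Cpu = (115.5 - 108.65)/(3*2.0282421) = 1.1258
Cpl = (108.65 - 101.7)/(3*2.0282421) = 1.1422
Cpk = min(Cpu, Cpl) = 1.1258

1.1258


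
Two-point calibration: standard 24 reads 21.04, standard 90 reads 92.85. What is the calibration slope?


slope = (y2 - y1) / (x2 - x1)
= (92.85 - 21.04) / (90 - 24)
= 71.8100 / 66
= 1.0880

1.0880


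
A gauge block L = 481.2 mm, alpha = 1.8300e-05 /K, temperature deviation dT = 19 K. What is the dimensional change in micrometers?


dL = L * alpha * dT
= 481.2 * 1.8300e-05 * 19
= 0.1673132 mm
dL_um = 0.1673132 * 1000 = 167.3132 um

167.3132


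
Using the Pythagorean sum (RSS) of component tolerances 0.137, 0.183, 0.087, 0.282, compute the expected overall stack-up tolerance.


RSS = sqrt(0.137^2 + 0.183^2 + 0.087^2 + 0.282^2)
= sqrt(0.139351)
= 0.3733

0.3733


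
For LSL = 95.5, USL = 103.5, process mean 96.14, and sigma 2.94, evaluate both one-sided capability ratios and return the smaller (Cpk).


Cpu = (USL - mean) / (3*sigma) = (103.5 - 96.14) / (3*2.94) = 0.8345
Cpl = (mean - LSL) / (3*sigma) = (96.14 - 95.5) / (3*2.94) = 0.0726
Cpk = min(Cpu, Cpl) = 0.0726

0.0726


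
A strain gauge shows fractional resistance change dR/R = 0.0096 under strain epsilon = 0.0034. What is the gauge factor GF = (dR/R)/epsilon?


GF = (dR/R) / epsilon
= 0.0096 / 0.0034
= 2.8235

2.8235


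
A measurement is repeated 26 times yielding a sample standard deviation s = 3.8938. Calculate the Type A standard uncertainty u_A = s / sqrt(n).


u_A = s / sqrt(n)
u_A = 3.8938 / sqrt(26)
u_A = 3.8938 / 5.0990195
u_A = 0.7636

0.7636


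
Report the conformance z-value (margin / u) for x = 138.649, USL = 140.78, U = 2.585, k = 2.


u = U / k = 2.585 / 2 = 1.2925
margin = |USL - x| = |140.78 - 138.649| = 2.131
z = margin / u = 2.131 / 1.2925
z = 1.6487

1.6487


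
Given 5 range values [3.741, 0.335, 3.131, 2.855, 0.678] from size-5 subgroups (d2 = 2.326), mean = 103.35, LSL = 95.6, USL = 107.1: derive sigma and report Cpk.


R_bar = (3.741 + 0.335 + 3.131 + 2.855 + 0.678) / 5 = 2.148
sigma = R_bar / d2 = 2.148 / 2.326 = 0.92347377
Cp = (USL - LSL)/(6*sigma) = (107.1 - 95.6)/(6*0.92347377) = 2.0755
Cpu = (107.1 - 103.35)/(3*0.92347377) = 1.3536
Cpl = (103.35 - 95.6)/(3*0.92347377) = 2.7974
Cpk = min(Cpu, Cpl) = 1.3536

1.3536


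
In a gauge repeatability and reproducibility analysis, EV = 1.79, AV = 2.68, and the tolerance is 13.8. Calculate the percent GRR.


GRR = sqrt(EV^2 + AV^2) = sqrt(1.79^2 + 2.68^2) = 3.2228093
%GRR = GRR / tol * 100 = 3.2228093 / 13.8 * 100
%GRR = 23.3537

23.3537


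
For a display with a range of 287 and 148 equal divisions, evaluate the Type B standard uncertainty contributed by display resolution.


resolution = range / divisions
resolution = 287 / 148 = 1.9391892
u_res = resolution / (2*sqrt(3))
u_res = 1.9391892 / 3.4641016
u_res = 0.5598

0.5598


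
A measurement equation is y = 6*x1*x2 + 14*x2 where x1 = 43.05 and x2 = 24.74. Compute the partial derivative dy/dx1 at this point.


y = 6*x1*x2 + 14*x2
dy/dx1 = 6*x2
Evaluate at x2 = 24.74: c1 = 6 * 24.74
c1 = 148.4400

148.4400


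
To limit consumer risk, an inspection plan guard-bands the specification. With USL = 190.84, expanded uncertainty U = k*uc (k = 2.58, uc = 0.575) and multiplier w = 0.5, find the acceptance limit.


U = k * uc = 2.58 * 0.575 = 1.4835
guard band g = w * U = 0.5 * 1.4835 = 0.74175
AL = USL - g = 190.84 - 0.74175
AL = 190.0983

190.0983


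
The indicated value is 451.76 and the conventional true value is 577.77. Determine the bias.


Systematic error = measured - true
= 451.76 - 577.77
= -126.0100

-126.0100


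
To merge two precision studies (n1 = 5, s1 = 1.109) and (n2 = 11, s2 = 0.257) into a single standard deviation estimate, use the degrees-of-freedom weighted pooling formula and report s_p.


s_p = sqrt(((n1-1)*s1^2 + (n2-1)*s2^2) / (n1+n2-2))
numerator = (5-1)*1.109^2 + (11-1)*0.257^2 = 4.919524 + 0.66049 = 5.580014
denominator = 5 + 11 - 2 = 14
s_p^2 = 5.580014 / 14 = 0.39857243
s_p = sqrt(0.39857243) = 0.6313

0.6313


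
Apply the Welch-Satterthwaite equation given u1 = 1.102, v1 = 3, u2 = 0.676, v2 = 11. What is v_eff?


uc = sqrt(u1^2 + u2^2) = sqrt(1.102^2 + 0.676^2) = 1.2928186
v_eff = uc^4 / (u1^4/v1 + u2^4/v2)
= 1.2928186^4 / (1.102^4/3 + 0.676^4/11)
= 2.7935109 / 0.51057664
v_eff = 5.4713

5.4713


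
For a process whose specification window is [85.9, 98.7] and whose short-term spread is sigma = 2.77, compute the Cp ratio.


Cp = (USL - LSL) / (6 * sigma)
= (98.7 - 85.9) / (6 * 2.77)
= 12.8000 / 16.6200
= 0.7702

0.7702


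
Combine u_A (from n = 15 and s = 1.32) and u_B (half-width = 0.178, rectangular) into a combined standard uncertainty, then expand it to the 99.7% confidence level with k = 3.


u_A = s / sqrt(n) = 1.32 / sqrt(15) = 0.34082253
u_B = half_width / sqrt(3) = 0.178 / sqrt(3) = 0.10276835
uc = sqrt(u_A^2 + u_B^2) = sqrt(0.34082253^2 + 0.10276835^2) = 0.3559794
U = k * uc = 3 * 0.3559794
U = 1.0679

1.0679


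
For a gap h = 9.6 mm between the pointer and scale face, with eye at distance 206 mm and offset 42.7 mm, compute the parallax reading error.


error = h * offset / d
= 9.6 * 42.7 / 206
= 1.9899

1.9899


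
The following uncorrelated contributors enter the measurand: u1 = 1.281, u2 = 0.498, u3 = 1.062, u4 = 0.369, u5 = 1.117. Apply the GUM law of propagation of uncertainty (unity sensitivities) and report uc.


uc = sqrt(1.281^2 + 0.498^2 + 1.062^2 + 0.369^2 + 1.117^2)
uc = sqrt(4.400659)
uc = 2.0978

2.0978


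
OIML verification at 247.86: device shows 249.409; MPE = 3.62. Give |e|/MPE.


e = indication - reference = 249.409 - 247.86 = 1.5490
|e| = 1.5490
ratio = |e| / MPE = 1.5490 / 3.62
ratio = 0.4279

0.4279


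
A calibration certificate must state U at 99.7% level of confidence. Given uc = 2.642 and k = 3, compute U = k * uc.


U = k * uc
U = 3 * 2.642
U = 7.9260

7.9260


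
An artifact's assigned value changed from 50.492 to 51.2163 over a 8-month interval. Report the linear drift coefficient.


rate = (v2 - v1) / months
= (51.2163 - 50.492) / 8
= 0.7243 / 8
= 0.0905

0.0905


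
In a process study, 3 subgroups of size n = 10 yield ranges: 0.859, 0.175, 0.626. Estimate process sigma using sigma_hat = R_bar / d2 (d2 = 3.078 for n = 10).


R_bar = (0.859 + 0.175 + 0.626) / 3
R_bar = 1.66 / 3 = 0.55333333
sigma_hat = R_bar / d2 = 0.55333333 / 3.078 = 0.1798

0.1798


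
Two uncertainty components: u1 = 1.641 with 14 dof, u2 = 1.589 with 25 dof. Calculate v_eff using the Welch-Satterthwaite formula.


uc = sqrt(u1^2 + u2^2) = sqrt(1.641^2 + 1.589^2) = 2.2842509
v_eff = uc^4 / (u1^4/v1 + u2^4/v2)
= 2.2842509^4 / (1.641^4/14 + 1.589^4/25)
= 27.22546 / 0.77298105
v_eff = 35.2214

35.2214


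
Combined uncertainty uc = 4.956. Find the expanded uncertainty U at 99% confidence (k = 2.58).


U = k * uc
U = 2.58 * 4.956
U = 12.7865

12.7865


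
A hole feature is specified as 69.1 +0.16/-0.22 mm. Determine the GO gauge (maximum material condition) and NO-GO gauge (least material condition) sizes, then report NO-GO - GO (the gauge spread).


GO = nominal - lower_tol (smallest hole = maximum material condition)
GO = 69.1 - 0.22 = 68.88
NO-GO = nominal + upper_tol (largest hole = least material condition)
NO-GO = 69.1 + 0.16 = 69.26
spread = NO-GO - GO = 69.26 - 68.88 = 0.3800

0.3800


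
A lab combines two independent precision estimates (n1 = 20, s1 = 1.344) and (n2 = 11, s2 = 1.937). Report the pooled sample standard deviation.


s_p = sqrt(((n1-1)*s1^2 + (n2-1)*s2^2) / (n1+n2-2))
numerator = (20-1)*1.344^2 + (11-1)*1.937^2 = 34.320384 + 37.51969 = 71.840074
denominator = 20 + 11 - 2 = 29
s_p^2 = 71.840074 / 29 = 2.4772439
s_p = sqrt(2.4772439) = 1.5739

1.5739


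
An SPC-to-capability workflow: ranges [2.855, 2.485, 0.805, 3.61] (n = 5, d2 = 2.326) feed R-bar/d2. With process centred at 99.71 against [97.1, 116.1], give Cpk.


R_bar = (2.855 + 2.485 + 0.805 + 3.61) / 4 = 2.43875
sigma = R_bar / d2 = 2.43875 / 2.326 = 1.0484738
Cp = (USL - LSL)/(6*sigma) = (116.1 - 97.1)/(6*1.0484738) = 3.0203
Cpu = (116.1 - 99.71)/(3*1.0484738) = 5.2107
Cpl = (99.71 - 97.1)/(3*1.0484738) = 0.8298
Cpk = min(Cpu, Cpl) = 0.8298

0.8298


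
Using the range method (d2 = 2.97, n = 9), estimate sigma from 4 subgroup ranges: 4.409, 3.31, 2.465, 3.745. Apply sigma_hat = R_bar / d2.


R_bar = (4.409 + 3.31 + 2.465 + 3.745) / 4
R_bar = 13.929 / 4 = 3.48225
sigma_hat = R_bar / d2 = 3.48225 / 2.97 = 1.1725

1.1725


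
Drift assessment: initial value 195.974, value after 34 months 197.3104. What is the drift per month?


rate = (v2 - v1) / months
= (197.3104 - 195.974) / 34
= 1.3364 / 34
= 0.0393

0.0393


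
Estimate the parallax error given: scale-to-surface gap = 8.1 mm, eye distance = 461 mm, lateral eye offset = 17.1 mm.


error = h * offset / d
= 8.1 * 17.1 / 461
= 0.3005

0.3005


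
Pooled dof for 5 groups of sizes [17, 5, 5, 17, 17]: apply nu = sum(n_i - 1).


nu = sum_i (n_i - 1)
nu = ((17 - 1) + (5 - 1) + (5 - 1) + (17 - 1) + (17 - 1))
nu = 16 + 4 + 4 + 16 + 16
nu = 56

56


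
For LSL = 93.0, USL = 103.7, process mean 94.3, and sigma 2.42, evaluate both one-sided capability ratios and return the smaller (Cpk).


Cpu = (USL - mean) / (3*sigma) = (103.7 - 94.3) / (3*2.42) = 1.2948
Cpl = (mean - LSL) / (3*sigma) = (94.3 - 93.0) / (3*2.42) = 0.1791
Cpk = min(Cpu, Cpl) = 0.1791

0.1791


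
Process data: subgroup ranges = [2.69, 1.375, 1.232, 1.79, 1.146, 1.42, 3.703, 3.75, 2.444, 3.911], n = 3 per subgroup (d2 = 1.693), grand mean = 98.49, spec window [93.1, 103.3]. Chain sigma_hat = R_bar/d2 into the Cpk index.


R_bar = (2.69 + 1.375 + 1.232 + 1.79 + 1.146 + 1.42 + 3.703 + 3.75 + 2.444 + 3.911) / 10 = 2.3461
sigma = R_bar / d2 = 2.3461 / 1.693 = 1.3857649
Cp = (USL - LSL)/(6*sigma) = (103.3 - 93.1)/(6*1.3857649) = 1.2268
Cpu = (103.3 - 98.49)/(3*1.3857649) = 1.1570
Cpl = (98.49 - 93.1)/(3*1.3857649) = 1.2965
Cpk = min(Cpu, Cpl) = 1.1570

1.1570


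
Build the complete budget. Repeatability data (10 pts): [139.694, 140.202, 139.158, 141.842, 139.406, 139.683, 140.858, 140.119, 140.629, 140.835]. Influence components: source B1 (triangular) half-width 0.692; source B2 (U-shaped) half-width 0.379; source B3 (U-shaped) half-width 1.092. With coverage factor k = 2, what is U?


mean = (139.694 + 140.202 + 139.158 + 141.842 + 139.406 + 139.683 + 140.858 + 140.119 + 140.629 + 140.835) / 10 = 140.2426
s = sqrt(sum((x - mean)^2)/(n-1)) = 0.81270033
u_A = s / sqrt(n) = 0.81270033 / sqrt(10) = 0.25699841
u_B1 = 0.692 / sqrt(6) = 0.28250782
u_B2 = 0.379 / sqrt(2) = 0.26799347
u_B3 = 1.092 / sqrt(2) = 0.77216061
uc = sqrt(0.25699841^2 + 0.28250782^2 + 0.26799347^2 + 0.77216061^2) = 0.90217036
U = k * uc = 2 * 0.90217036
U = 1.8043

1.8043


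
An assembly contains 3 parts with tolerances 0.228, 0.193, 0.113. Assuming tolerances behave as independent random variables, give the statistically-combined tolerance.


RSS = sqrt(0.228^2 + 0.193^2 + 0.113^2)
= sqrt(0.102002)
= 0.3194

0.3194


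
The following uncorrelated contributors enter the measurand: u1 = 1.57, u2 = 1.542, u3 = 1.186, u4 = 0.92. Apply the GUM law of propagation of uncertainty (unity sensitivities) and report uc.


uc = sqrt(1.57^2 + 1.542^2 + 1.186^2 + 0.92^2)
uc = sqrt(7.09566)
uc = 2.6638

2.6638


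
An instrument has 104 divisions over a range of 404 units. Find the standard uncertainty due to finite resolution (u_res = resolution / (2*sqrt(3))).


resolution = range / divisions
resolution = 404 / 104 = 3.8846154
u_res = resolution / (2*sqrt(3))
u_res = 3.8846154 / 3.4641016
u_res = 1.1214

1.1214


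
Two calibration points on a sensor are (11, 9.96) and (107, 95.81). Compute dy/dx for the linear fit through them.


slope = (y2 - y1) / (x2 - x1)
= (95.81 - 9.96) / (107 - 11)
= 85.8500 / 96
= 0.8943

0.8943


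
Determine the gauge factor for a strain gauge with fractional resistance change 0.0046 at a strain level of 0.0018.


GF = (dR/R) / epsilon
= 0.0046 / 0.0018
= 2.5556

2.5556


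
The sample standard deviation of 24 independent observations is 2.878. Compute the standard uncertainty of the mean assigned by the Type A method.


u_A = s / sqrt(n)
u_A = 2.878 / sqrt(24)
u_A = 2.878 / 4.8989795
u_A = 0.5875

0.5875


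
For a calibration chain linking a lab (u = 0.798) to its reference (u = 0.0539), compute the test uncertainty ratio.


TUR = u_lab / u_ref
= 0.798 / 0.0539
= 14.8052

14.8052


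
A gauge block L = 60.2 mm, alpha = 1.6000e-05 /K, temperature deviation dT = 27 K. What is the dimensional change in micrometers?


dL = L * alpha * dT
= 60.2 * 1.6000e-05 * 27
= 0.0260064 mm
dL_um = 0.0260064 * 1000 = 26.0064 um

26.0064


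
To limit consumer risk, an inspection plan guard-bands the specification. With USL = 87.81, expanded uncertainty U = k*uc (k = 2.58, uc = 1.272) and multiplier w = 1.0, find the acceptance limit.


U = k * uc = 2.58 * 1.272 = 3.28176
guard band g = w * U = 1.0 * 3.28176 = 3.28176
AL = USL - g = 87.81 - 3.28176
AL = 84.5282

84.5282


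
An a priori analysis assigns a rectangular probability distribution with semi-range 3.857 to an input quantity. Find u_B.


u_B = half_width / sqrt(3)
u_B = 3.857 / 1.7320508
u_B = 2.2268

2.2268


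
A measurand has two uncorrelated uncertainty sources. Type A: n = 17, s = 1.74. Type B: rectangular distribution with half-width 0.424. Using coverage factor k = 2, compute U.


u_A = s / sqrt(n) = 1.74 / sqrt(17) = 0.42201199
u_B = half_width / sqrt(3) = 0.424 / sqrt(3) = 0.24479651
uc = sqrt(u_A^2 + u_B^2) = sqrt(0.42201199^2 + 0.24479651^2) = 0.48787237
U = k * uc = 2 * 0.48787237
U = 0.9757

0.9757


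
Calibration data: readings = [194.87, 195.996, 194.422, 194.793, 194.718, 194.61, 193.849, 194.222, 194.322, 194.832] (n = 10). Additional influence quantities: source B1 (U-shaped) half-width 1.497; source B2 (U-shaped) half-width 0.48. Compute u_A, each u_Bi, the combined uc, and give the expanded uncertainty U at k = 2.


mean = (194.87 + 195.996 + 194.422 + 194.793 + 194.718 + 194.61 + 193.849 + 194.222 + 194.322 + 194.832) / 10 = 194.6634
s = sqrt(sum((x - mean)^2)/(n-1)) = 0.56788794
u_A = s / sqrt(n) = 0.56788794 / sqrt(10) = 0.17958193
u_B1 = 1.497 / sqrt(2) = 1.0585389
u_B2 = 0.48 / sqrt(2) = 0.33941125
uc = sqrt(0.17958193^2 + 1.0585389^2 + 0.33941125^2) = 1.1260348
U = k * uc = 2 * 1.1260348
U = 2.2521

2.2521


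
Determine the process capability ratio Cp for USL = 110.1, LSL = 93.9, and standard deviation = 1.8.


Cp = (USL - LSL) / (6 * sigma)
= (110.1 - 93.9) / (6 * 1.8)
= 16.2000 / 10.8000
= 1.5000

1.5000


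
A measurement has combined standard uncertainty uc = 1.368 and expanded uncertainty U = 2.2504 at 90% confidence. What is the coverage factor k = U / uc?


k = U / uc
k = 2.2504 / 1.368
k = 1.645

1.645


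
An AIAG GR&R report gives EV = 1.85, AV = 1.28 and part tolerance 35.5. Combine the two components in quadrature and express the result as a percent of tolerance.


GRR = sqrt(EV^2 + AV^2) = sqrt(1.85^2 + 1.28^2) = 2.2496444
%GRR = GRR / tol * 100 = 2.2496444 / 35.5 * 100
%GRR = 6.3370

6.3370


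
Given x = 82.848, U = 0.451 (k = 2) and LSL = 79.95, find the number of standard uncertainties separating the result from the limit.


u = U / k = 0.451 / 2 = 0.2255
margin = |LSL - x| = |79.95 - 82.848| = 2.898
z = margin / u = 2.898 / 0.2255
z = 12.8514

12.8514


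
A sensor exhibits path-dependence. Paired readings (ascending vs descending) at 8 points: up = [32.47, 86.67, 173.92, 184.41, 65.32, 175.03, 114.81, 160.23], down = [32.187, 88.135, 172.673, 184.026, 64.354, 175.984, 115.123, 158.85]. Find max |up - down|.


|32.47 - 32.187| = 0.2830
|86.67 - 88.135| = 1.4650
|173.92 - 172.673| = 1.2470
|184.41 - 184.026| = 0.3840
|65.32 - 64.354| = 0.9660
|175.03 - 175.984| = 0.9540
|114.81 - 115.123| = 0.3130
|160.23 - 158.85| = 1.3800
hysteresis = max(diffs) = 1.4650

1.4650


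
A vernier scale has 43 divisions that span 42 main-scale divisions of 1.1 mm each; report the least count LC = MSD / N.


LC = MSD / n_div
= 1.1 / 43
= 0.0256

0.0256


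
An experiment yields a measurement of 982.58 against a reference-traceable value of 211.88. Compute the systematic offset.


Systematic error = measured - true
= 982.58 - 211.88
= 770.7000

770.7000


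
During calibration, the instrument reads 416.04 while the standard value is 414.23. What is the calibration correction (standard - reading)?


Correction = standard - reading
= 414.23 - 416.04
= -1.8100

-1.8100


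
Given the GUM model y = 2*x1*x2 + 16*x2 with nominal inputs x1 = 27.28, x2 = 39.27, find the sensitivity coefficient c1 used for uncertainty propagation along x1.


y = 2*x1*x2 + 16*x2
dy/dx1 = 2*x2
Evaluate at x2 = 39.27: c1 = 2 * 39.27
c1 = 78.5400

78.5400


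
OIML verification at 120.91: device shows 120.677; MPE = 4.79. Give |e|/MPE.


e = indication - reference = 120.677 - 120.91 = -0.2330
|e| = 0.2330
ratio = |e| / MPE = 0.2330 / 4.79
ratio = 0.0486

0.0486


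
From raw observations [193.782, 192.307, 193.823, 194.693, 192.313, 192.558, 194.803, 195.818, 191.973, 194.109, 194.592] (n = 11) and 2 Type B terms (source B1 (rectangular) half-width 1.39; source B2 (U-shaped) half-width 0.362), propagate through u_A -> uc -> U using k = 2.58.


mean = (193.782 + 192.307 + 193.823 + 194.693 + 192.313 + 192.558 + 194.803 + 195.818 + 191.973 + 194.109 + 194.592) / 11 = 193.7064545
s = sqrt(sum((x - mean)^2)/(n-1)) = 1.2579282
u_A = s / sqrt(n) = 1.2579282 / sqrt(11) = 0.37927962
u_B1 = 1.39 / sqrt(3) = 0.80251687
u_B2 = 0.362 / sqrt(2) = 0.25597265
uc = sqrt(0.37927962^2 + 0.80251687^2 + 0.25597265^2) = 0.92380104
U = k * uc = 2.58 * 0.92380104
U = 2.3834

2.3834


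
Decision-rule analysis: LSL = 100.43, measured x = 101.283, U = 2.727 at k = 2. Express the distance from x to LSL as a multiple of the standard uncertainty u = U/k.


u = U / k = 2.727 / 2 = 1.3635
margin = |LSL - x| = |100.43 - 101.283| = 0.853
z = margin / u = 0.853 / 1.3635
z = 0.6256

0.6256


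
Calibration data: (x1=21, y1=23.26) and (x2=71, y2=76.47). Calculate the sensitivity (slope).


slope = (y2 - y1) / (x2 - x1)
= (76.47 - 23.26) / (71 - 21)
= 53.2100 / 50
= 1.0642

1.0642


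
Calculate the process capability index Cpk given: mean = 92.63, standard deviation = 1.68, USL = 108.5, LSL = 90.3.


Cpu = (USL - mean) / (3*sigma) = (108.5 - 92.63) / (3*1.68) = 3.1488
Cpl = (mean - LSL) / (3*sigma) = (92.63 - 90.3) / (3*1.68) = 0.4623
Cpk = min(Cpu, Cpl) = 0.4623

0.4623


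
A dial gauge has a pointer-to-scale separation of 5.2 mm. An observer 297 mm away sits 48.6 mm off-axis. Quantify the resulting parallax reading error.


error = h * offset / d
= 5.2 * 48.6 / 297
= 0.8509

0.8509


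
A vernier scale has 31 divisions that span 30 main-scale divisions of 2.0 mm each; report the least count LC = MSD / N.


LC = MSD / n_div
= 2.0 / 31
= 0.0645

0.0645


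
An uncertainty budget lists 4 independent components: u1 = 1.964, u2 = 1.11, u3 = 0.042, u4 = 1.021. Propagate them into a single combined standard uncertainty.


uc = sqrt(1.964^2 + 1.11^2 + 0.042^2 + 1.021^2)
uc = sqrt(6.133601)
uc = 2.4766

2.4766


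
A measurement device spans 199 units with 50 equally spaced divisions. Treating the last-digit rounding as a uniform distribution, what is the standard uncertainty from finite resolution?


resolution = range / divisions
resolution = 199 / 50 = 3.98
u_res = resolution / (2*sqrt(3))
u_res = 3.98 / 3.4641016
u_res = 1.1489

1.1489


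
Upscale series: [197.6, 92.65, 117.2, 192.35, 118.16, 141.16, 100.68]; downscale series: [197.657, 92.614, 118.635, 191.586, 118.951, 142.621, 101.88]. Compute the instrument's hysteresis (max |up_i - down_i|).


|197.6 - 197.657| = 0.0570
|92.65 - 92.614| = 0.0360
|117.2 - 118.635| = 1.4350
|192.35 - 191.586| = 0.7640
|118.16 - 118.951| = 0.7910
|141.16 - 142.621| = 1.4610
|100.68 - 101.88| = 1.2000
hysteresis = max(diffs) = 1.4610

1.4610


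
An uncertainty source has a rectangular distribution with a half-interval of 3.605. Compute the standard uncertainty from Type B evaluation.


u_B = half_width / sqrt(3)
u_B = 3.605 / 1.7320508
u_B = 2.0813

2.0813


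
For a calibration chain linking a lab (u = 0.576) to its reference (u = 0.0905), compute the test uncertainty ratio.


TUR = u_lab / u_ref
= 0.576 / 0.0905
= 6.3646

6.3646


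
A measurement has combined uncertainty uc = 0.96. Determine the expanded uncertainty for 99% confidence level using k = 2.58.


U = k * uc
U = 2.58 * 0.96
U = 2.4768

2.4768


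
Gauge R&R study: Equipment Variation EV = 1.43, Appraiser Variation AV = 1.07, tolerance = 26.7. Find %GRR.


GRR = sqrt(EV^2 + AV^2) = sqrt(1.43^2 + 1.07^2) = 1.7860011
%GRR = GRR / tol * 100 = 1.7860011 / 26.7 * 100
%GRR = 6.6891

6.6891


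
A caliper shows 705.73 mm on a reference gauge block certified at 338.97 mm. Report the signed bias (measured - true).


Systematic error = measured - true
= 705.73 - 338.97
= 366.7600

366.7600


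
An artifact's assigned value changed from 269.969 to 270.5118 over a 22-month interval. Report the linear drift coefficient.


rate = (v2 - v1) / months
= (270.5118 - 269.969) / 22
= 0.5428 / 22
= 0.0247

0.0247


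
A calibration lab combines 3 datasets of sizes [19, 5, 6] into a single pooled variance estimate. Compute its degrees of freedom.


nu = sum_i (n_i - 1)
nu = ((19 - 1) + (5 - 1) + (6 - 1))
nu = 18 + 4 + 5
nu = 27

27


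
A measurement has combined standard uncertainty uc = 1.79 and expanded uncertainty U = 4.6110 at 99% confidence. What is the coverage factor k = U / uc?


k = U / uc
k = 4.6110 / 1.79
k = 2.576

2.576


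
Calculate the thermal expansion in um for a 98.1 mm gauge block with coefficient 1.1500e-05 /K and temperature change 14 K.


dL = L * alpha * dT
= 98.1 * 1.1500e-05 * 14
= 0.0157941 mm
dL_um = 0.0157941 * 1000 = 15.7941 um

15.7941


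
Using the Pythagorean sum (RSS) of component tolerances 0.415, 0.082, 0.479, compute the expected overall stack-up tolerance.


RSS = sqrt(0.415^2 + 0.082^2 + 0.479^2)
= sqrt(0.40839)
= 0.6391

0.6391


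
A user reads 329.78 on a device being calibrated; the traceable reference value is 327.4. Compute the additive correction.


Correction = standard - reading
= 327.4 - 329.78
= -2.3800

-2.3800


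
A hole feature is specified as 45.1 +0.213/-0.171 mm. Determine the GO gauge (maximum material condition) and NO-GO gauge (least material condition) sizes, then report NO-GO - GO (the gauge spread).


GO = nominal - lower_tol (smallest hole = maximum material condition)
GO = 45.1 - 0.171 = 44.929
NO-GO = nominal + upper_tol (largest hole = least material condition)
NO-GO = 45.1 + 0.213 = 45.313
spread = NO-GO - GO = 45.313 - 44.929 = 0.3840

0.3840


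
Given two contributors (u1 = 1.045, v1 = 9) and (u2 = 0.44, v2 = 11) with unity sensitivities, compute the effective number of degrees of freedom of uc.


uc = sqrt(u1^2 + u2^2) = sqrt(1.045^2 + 0.44^2) = 1.133854
v_eff = uc^4 / (u1^4/v1 + u2^4/v2)
= 1.133854^4 / (1.045^4/9 + 0.44^4/11)
= 1.6528314 / 0.13590943
v_eff = 12.1613

12.1613


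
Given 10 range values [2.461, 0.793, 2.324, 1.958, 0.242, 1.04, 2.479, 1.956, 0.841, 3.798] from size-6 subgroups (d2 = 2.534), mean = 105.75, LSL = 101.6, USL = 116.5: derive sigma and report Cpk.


R_bar = (2.461 + 0.793 + 2.324 + 1.958 + 0.242 + 1.04 + 2.479 + 1.956 + 0.841 + 3.798) / 10 = 1.7892
sigma = R_bar / d2 = 1.7892 / 2.534 = 0.70607735
Cp = (USL - LSL)/(6*sigma) = (116.5 - 101.6)/(6*0.70607735) = 3.5171
Cpu = (116.5 - 105.75)/(3*0.70607735) = 5.0750
Cpl = (105.75 - 101.6)/(3*0.70607735) = 1.9592
Cpk = min(Cpu, Cpl) = 1.9592

1.9592
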